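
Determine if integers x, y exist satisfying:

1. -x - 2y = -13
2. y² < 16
Yes

Take x = 13, y = 0. Substituting into each constraint:
  (1) (-13) - 2(0) = -13 ✓
  (2) y² = (0)² = 0, and 0 < 16 ✓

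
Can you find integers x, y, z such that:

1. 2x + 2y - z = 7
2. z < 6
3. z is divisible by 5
Yes

Take x = 6, y = 0, z = 5. Substituting into each constraint:
  (1) 2(6) + 2(0) + (-5) = 7 ✓
  (2) 5 < 6 ✓
  (3) 5 = 5 × 1, remainder 0 ✓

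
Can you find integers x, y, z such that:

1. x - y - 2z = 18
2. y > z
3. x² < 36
Yes

Take x = 0, y = -4, z = -7. Substituting into each constraint:
  (1) 0 + 4 - 2(-7) = 18 ✓
  (2) -4 > -7 ✓
  (3) x² = (0)² = 0, and 0 < 36 ✓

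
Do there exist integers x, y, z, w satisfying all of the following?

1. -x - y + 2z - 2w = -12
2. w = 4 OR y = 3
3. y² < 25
Yes

Take x = 0, y = 2, z = -1, w = 4. Substituting into each constraint:
  (1) 0 + (-2) + 2(-1) - 2(4) = -12 ✓
  (2) w = 4, target 4 ✓ (first branch holds)
  (3) y² = (2)² = 4, and 4 < 25 ✓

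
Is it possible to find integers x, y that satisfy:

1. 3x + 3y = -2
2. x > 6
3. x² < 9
No

Even the single constraint (3x + 3y = -2) is infeasible over the integers.

  - 3x + 3y = -2: every term on the left is divisible by 3, so the LHS ≡ 0 (mod 3), but the RHS -2 is not — no integer solution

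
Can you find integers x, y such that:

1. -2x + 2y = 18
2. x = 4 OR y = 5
Yes

Take x = 4, y = 13. Substituting into each constraint:
  (1) -2(4) + 2(13) = 18 ✓
  (2) x = 4, target 4 ✓ (first branch holds)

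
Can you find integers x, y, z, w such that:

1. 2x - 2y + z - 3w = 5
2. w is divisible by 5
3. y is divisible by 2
Yes

Take x = 2, y = 0, z = 1, w = 0. Substituting into each constraint:
  (1) 2(2) - 2(0) + 1 - 3(0) = 5 ✓
  (2) 0 = 5 × 0, remainder 0 ✓
  (3) 0 = 2 × 0, remainder 0 ✓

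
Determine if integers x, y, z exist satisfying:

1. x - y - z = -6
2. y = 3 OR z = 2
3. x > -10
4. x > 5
Yes

Take x = 6, y = 3, z = 9. Substituting into each constraint:
  (1) 6 + (-3) + (-9) = -6 ✓
  (2) y = 3, target 3 ✓ (first branch holds)
  (3) 6 > -10 ✓
  (4) 6 > 5 ✓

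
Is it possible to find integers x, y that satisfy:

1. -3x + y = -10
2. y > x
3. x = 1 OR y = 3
No

The full constraint system is jointly infeasible over the integers. Each constraint and what it forces:

  - -3x + y = -10: is a linear equation tying the variables together
  - y > x: bounds one variable relative to another variable
  - x = 1 OR y = 3: forces a choice: either x = 1 or y = 3

Split on the disjunction (x = 1 OR y = 3):
  • If x = 1: the equation forces y = -7, giving (x, y) = (1, -7), which violates y > x.
  • If y = 3: with y = 3, every remaining term of the linear equation is divisible by 3, so the left side is ≡ 0 (mod 3); but the right side -13 ≡ 2 (mod 3). No integers can satisfy it.
Both branches are infeasible, so the system has no integer solution.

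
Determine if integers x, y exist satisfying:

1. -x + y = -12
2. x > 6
Yes

Take x = 12, y = 0. Substituting into each constraint:
  (1) (-12) + 0 = -12 ✓
  (2) 12 > 6 ✓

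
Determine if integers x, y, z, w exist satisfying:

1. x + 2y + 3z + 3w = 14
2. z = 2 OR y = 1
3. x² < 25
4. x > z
Yes

Take x = 3, y = 1, z = 2, w = 1. Substituting into each constraint:
  (1) 3 + 2(1) + 3(2) + 3(1) = 14 ✓
  (2) z = 2, target 2 ✓ (first branch holds)
  (3) x² = (3)² = 9, and 9 < 25 ✓
  (4) 3 > 2 ✓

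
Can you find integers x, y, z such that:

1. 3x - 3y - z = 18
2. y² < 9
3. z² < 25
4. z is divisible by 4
Yes

Take x = 6, y = 0, z = 0. Substituting into each constraint:
  (1) 3(6) - 3(0) + 0 = 18 ✓
  (2) y² = (0)² = 0, and 0 < 9 ✓
  (3) z² = (0)² = 0, and 0 < 25 ✓
  (4) 0 = 4 × 0, remainder 0 ✓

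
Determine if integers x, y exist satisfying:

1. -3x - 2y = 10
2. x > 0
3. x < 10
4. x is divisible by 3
Yes

Take x = 6, y = -14. Substituting into each constraint:
  (1) -3(6) - 2(-14) = 10 ✓
  (2) 6 > 0 ✓
  (3) 6 < 10 ✓
  (4) 6 = 3 × 2, remainder 0 ✓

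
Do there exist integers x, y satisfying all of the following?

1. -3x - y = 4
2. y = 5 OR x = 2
Yes

Take x = 2, y = -10. Substituting into each constraint:
  (1) -3(2) + 10 = 4 ✓
  (2) x = 2, target 2 ✓ (second branch holds)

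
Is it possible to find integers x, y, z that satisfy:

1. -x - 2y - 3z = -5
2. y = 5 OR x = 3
Yes

Take x = 1, y = 5, z = -2. Substituting into each constraint:
  (1) (-1) - 2(5) - 3(-2) = -5 ✓
  (2) y = 5, target 5 ✓ (first branch holds)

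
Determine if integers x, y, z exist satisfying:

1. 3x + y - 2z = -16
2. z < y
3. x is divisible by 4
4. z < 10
Yes

Take x = -4, y = 6, z = 5. Substituting into each constraint:
  (1) 3(-4) + 6 - 2(5) = -16 ✓
  (2) 5 < 6 ✓
  (3) -4 = 4 × -1, remainder 0 ✓
  (4) 5 < 10 ✓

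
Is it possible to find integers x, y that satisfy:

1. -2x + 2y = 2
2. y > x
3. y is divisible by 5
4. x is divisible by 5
No

The full constraint system is jointly infeasible over the integers. Each constraint and what it forces:

  - -2x + 2y = 2: is a linear equation tying the variables together
  - y > x: bounds one variable relative to another variable
  - y is divisible by 5: restricts y to multiples of 5
  - x is divisible by 5: restricts x to multiples of 5

Modular obstruction: writing x = 5x' and writing y = 5y', every remaining term of the linear equation is divisible by 10, so the left side is ≡ 0 (mod 10); but the right side 2 ≡ 2 (mod 10). No integers can satisfy it.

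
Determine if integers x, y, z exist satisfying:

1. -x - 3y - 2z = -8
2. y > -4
Yes

Take x = 0, y = 0, z = 4. Substituting into each constraint:
  (1) 0 - 3(0) - 2(4) = -8 ✓
  (2) 0 > -4 ✓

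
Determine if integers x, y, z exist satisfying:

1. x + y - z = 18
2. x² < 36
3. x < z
Yes

Take x = -1, y = 19, z = 0. Substituting into each constraint:
  (1) (-1) + 19 + 0 = 18 ✓
  (2) x² = (-1)² = 1, and 1 < 36 ✓
  (3) -1 < 0 ✓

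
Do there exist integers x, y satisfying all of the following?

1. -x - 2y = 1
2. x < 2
Yes

Take x = -1, y = 0. Substituting into each constraint:
  (1) 1 - 2(0) = 1 ✓
  (2) -1 < 2 ✓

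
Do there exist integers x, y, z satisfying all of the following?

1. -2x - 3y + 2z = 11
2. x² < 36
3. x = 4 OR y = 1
Yes

Take x = 4, y = 3, z = 14. Substituting into each constraint:
  (1) -2(4) - 3(3) + 2(14) = 11 ✓
  (2) x² = (4)² = 16, and 16 < 36 ✓
  (3) x = 4, target 4 ✓ (first branch holds)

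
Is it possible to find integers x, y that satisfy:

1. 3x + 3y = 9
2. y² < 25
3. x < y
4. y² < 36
Yes

Take x = 1, y = 2. Substituting into each constraint:
  (1) 3(1) + 3(2) = 9 ✓
  (2) y² = (2)² = 4, and 4 < 25 ✓
  (3) 1 < 2 ✓
  (4) y² = (2)² = 4, and 4 < 36 ✓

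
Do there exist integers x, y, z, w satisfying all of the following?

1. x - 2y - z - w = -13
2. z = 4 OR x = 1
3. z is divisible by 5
Yes

Take x = 1, y = 0, z = 0, w = 14. Substituting into each constraint:
  (1) 1 - 2(0) + 0 + (-14) = -13 ✓
  (2) x = 1, target 1 ✓ (second branch holds)
  (3) 0 = 5 × 0, remainder 0 ✓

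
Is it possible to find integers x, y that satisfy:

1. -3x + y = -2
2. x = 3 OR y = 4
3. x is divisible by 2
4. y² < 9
No

A contradictory subset is {x = 3 OR y = 4, x is divisible by 2, y² < 9}. No integer assignment can satisfy these jointly:

  - x = 3 OR y = 4: forces a choice: either x = 3 or y = 4
  - x is divisible by 2: restricts x to multiples of 2
  - y² < 9: restricts y to |y| ≤ 2

Split on the disjunction (x = 3 OR y = 4):
  • If x = 3: this contradicts the divisibility constraint — 3 is not a multiple of 2.
  • If y = 4: this contradicts y² < 9, which requires |y| ≤ 2.
Both branches are infeasible, so the system has no integer solution.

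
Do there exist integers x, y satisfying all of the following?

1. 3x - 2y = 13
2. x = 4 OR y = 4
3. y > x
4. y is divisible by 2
No

A contradictory subset is {3x - 2y = 13, x = 4 OR y = 4, y > x}. No integer assignment can satisfy these jointly:

  - 3x - 2y = 13: is a linear equation tying the variables together
  - x = 4 OR y = 4: forces a choice: either x = 4 or y = 4
  - y > x: bounds one variable relative to another variable

Split on the disjunction (x = 4 OR y = 4):
  • If x = 4: with x = 4, every remaining term of the linear equation is divisible by 2, so the left side is ≡ 0 (mod 2); but the right side 1 ≡ 1 (mod 2). No integers can satisfy it.
  • If y = 4: the equation forces x = 7, giving (y, x) = (4, 7), which violates y > x.
Both branches are infeasible, so the system has no integer solution.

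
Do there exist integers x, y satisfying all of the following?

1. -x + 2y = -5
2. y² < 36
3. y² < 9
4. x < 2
Yes

Take x = 1, y = -2. Substituting into each constraint:
  (1) (-1) + 2(-2) = -5 ✓
  (2) y² = (-2)² = 4, and 4 < 36 ✓
  (3) y² = (-2)² = 4, and 4 < 9 ✓
  (4) 1 < 2 ✓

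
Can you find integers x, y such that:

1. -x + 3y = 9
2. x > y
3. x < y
No

A contradictory subset is {x > y, x < y}. No integer assignment can satisfy these jointly:

  - x > y: bounds one variable relative to another variable
  - x < y: bounds one variable relative to another variable

Direct contradiction: x > y and y > x cannot both hold.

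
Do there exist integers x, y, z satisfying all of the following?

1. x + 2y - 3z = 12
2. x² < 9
Yes

Take x = 0, y = 0, z = -4. Substituting into each constraint:
  (1) 0 + 2(0) - 3(-4) = 12 ✓
  (2) x² = (0)² = 0, and 0 < 9 ✓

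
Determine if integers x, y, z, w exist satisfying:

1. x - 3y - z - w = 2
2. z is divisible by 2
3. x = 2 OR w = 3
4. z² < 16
Yes

Take x = -1, y = -2, z = 0, w = 3. Substituting into each constraint:
  (1) (-1) - 3(-2) + 0 + (-3) = 2 ✓
  (2) 0 = 2 × 0, remainder 0 ✓
  (3) w = 3, target 3 ✓ (second branch holds)
  (4) z² = (0)² = 0, and 0 < 16 ✓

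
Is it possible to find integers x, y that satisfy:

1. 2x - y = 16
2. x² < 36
Yes

Take x = 0, y = -16. Substituting into each constraint:
  (1) 2(0) + 16 = 16 ✓
  (2) x² = (0)² = 0, and 0 < 36 ✓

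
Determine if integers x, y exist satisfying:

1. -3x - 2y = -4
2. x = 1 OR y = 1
No

The full constraint system is jointly infeasible over the integers. Each constraint and what it forces:

  - -3x - 2y = -4: is a linear equation tying the variables together
  - x = 1 OR y = 1: forces a choice: either x = 1 or y = 1

Split on the disjunction (x = 1 OR y = 1):
  • If x = 1: with x = 1, every remaining term of the linear equation is divisible by 2, so the left side is ≡ 0 (mod 2); but the right side -1 ≡ 1 (mod 2). No integers can satisfy it.
  • If y = 1: with y = 1, every remaining term of the linear equation is divisible by 3, so the left side is ≡ 0 (mod 3); but the right side -2 ≡ 1 (mod 3). No integers can satisfy it.
Both branches are infeasible, so the system has no integer solution.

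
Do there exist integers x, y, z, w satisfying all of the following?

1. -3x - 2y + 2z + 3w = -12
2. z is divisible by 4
Yes

Take x = 0, y = 6, z = 0, w = 0. Substituting into each constraint:
  (1) -3(0) - 2(6) + 2(0) + 3(0) = -12 ✓
  (2) 0 = 4 × 0, remainder 0 ✓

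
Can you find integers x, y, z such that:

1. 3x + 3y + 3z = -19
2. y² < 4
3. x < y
No

Even the single constraint (3x + 3y + 3z = -19) is infeasible over the integers.

  - 3x + 3y + 3z = -19: every term on the left is divisible by 3, so the LHS ≡ 0 (mod 3), but the RHS -19 is not — no integer solution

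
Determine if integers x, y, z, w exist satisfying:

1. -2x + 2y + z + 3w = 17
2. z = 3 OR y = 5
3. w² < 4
Yes

Take x = -2, y = 5, z = 0, w = 1. Substituting into each constraint:
  (1) -2(-2) + 2(5) + 0 + 3(1) = 17 ✓
  (2) y = 5, target 5 ✓ (second branch holds)
  (3) w² = (1)² = 1, and 1 < 4 ✓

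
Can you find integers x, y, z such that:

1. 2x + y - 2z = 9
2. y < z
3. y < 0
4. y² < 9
Yes

Take x = 5, y = -1, z = 0. Substituting into each constraint:
  (1) 2(5) + (-1) - 2(0) = 9 ✓
  (2) -1 < 0 ✓
  (3) -1 < 0 ✓
  (4) y² = (-1)² = 1, and 1 < 9 ✓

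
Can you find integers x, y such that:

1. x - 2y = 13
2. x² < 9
Yes

Take x = 1, y = -6. Substituting into each constraint:
  (1) 1 - 2(-6) = 13 ✓
  (2) x² = (1)² = 1, and 1 < 9 ✓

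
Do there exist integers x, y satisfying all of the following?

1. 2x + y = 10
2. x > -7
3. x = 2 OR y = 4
Yes

Take x = 2, y = 6. Substituting into each constraint:
  (1) 2(2) + 6 = 10 ✓
  (2) 2 > -7 ✓
  (3) x = 2, target 2 ✓ (first branch holds)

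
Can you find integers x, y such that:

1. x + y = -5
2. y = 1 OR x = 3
Yes

Take x = 3, y = -8. Substituting into each constraint:
  (1) 3 + (-8) = -5 ✓
  (2) x = 3, target 3 ✓ (second branch holds)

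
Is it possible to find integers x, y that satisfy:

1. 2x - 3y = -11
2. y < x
Yes

Take x = 14, y = 13. Substituting into each constraint:
  (1) 2(14) - 3(13) = -11 ✓
  (2) 13 < 14 ✓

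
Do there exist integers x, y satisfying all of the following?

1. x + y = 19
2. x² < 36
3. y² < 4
No

The full constraint system is jointly infeasible over the integers. Each constraint and what it forces:

  - x + y = 19: is a linear equation tying the variables together
  - x² < 36: restricts x to |x| ≤ 5
  - y² < 4: restricts y to |y| ≤ 1

Range argument: with x ∈ [-5, 5], y ∈ [-1, 1], the left side of the equation is at most 6, but the right side is 19 > 6. No integer solution exists.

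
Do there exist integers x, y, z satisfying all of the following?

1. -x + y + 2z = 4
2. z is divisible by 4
Yes

Take x = 0, y = 4, z = 0. Substituting into each constraint:
  (1) 0 + 4 + 2(0) = 4 ✓
  (2) 0 = 4 × 0, remainder 0 ✓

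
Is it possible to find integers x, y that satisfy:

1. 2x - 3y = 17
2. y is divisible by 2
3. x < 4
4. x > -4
No

A contradictory subset is {2x - 3y = 17, y is divisible by 2}. No integer assignment can satisfy these jointly:

  - 2x - 3y = 17: is a linear equation tying the variables together
  - y is divisible by 2: restricts y to multiples of 2

Modular obstruction: writing y = 2y', every remaining term of the linear equation is divisible by 2, so the left side is ≡ 0 (mod 2); but the right side 17 ≡ 1 (mod 2). No integers can satisfy it.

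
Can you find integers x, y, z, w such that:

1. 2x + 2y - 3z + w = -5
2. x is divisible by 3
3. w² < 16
Yes

Take x = 0, y = 0, z = 2, w = 1. Substituting into each constraint:
  (1) 2(0) + 2(0) - 3(2) + 1 = -5 ✓
  (2) 0 = 3 × 0, remainder 0 ✓
  (3) w² = (1)² = 1, and 1 < 16 ✓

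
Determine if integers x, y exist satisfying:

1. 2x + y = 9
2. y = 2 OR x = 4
Yes

Take x = 4, y = 1. Substituting into each constraint:
  (1) 2(4) + 1 = 9 ✓
  (2) x = 4, target 4 ✓ (second branch holds)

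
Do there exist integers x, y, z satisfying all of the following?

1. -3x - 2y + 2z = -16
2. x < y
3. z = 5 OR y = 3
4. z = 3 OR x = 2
Yes

Take x = 2, y = 3, z = -2. Substituting into each constraint:
  (1) -3(2) - 2(3) + 2(-2) = -16 ✓
  (2) 2 < 3 ✓
  (3) y = 3, target 3 ✓ (second branch holds)
  (4) x = 2, target 2 ✓ (second branch holds)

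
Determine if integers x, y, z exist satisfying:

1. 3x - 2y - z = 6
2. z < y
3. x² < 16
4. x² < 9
Yes

Take x = 0, y = -1, z = -4. Substituting into each constraint:
  (1) 3(0) - 2(-1) + 4 = 6 ✓
  (2) -4 < -1 ✓
  (3) x² = (0)² = 0, and 0 < 16 ✓
  (4) x² = (0)² = 0, and 0 < 9 ✓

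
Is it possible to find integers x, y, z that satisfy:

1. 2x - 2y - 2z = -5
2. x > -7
No

Even the single constraint (2x - 2y - 2z = -5) is infeasible over the integers.

  - 2x - 2y - 2z = -5: every term on the left is divisible by 2, so the LHS ≡ 0 (mod 2), but the RHS -5 is not — no integer solution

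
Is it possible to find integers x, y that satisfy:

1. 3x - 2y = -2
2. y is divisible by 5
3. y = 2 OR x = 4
No

The full constraint system is jointly infeasible over the integers. Each constraint and what it forces:

  - 3x - 2y = -2: is a linear equation tying the variables together
  - y is divisible by 5: restricts y to multiples of 5
  - y = 2 OR x = 4: forces a choice: either y = 2 or x = 4

Split on the disjunction (y = 2 OR x = 4):
  • If y = 2: this contradicts the divisibility constraint — 2 is not a multiple of 5.
  • If x = 4: with x = 4, writing y = 5y', every remaining term of the linear equation is divisible by 10, so the left side is ≡ 0 (mod 10); but the right side -14 ≡ 6 (mod 10). No integers can satisfy it.
Both branches are infeasible, so the system has no integer solution.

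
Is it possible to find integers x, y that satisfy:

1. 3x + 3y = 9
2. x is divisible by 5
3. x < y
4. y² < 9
No

The full constraint system is jointly infeasible over the integers. Each constraint and what it forces:

  - 3x + 3y = 9: is a linear equation tying the variables together
  - x is divisible by 5: restricts x to multiples of 5
  - x < y: bounds one variable relative to another variable
  - y² < 9: restricts y to |y| ≤ 2

The bounds confine y to {-2, -1, 0, 1, 2}. For each value, substitute into the equation:
  • y = -2: the equation forces x = 5, but y > x fails since -2 ≤ 5.
  • y = -1: the equation forces x = 4, but 5 does not divide 4.
  • y = 0: the equation forces x = 3, but 5 does not divide 3.
  • y = 1: the equation forces x = 2, but 5 does not divide 2.
  • y = 2: the equation forces x = 1, but 5 does not divide 1.
Every case fails, so no integer solution exists.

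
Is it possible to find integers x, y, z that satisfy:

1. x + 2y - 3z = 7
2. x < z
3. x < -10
Yes

Take x = -11, y = 9, z = 0. Substituting into each constraint:
  (1) (-11) + 2(9) - 3(0) = 7 ✓
  (2) -11 < 0 ✓
  (3) -11 < -10 ✓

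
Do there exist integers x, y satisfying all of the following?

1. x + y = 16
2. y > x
Yes

Take x = 0, y = 16. Substituting into each constraint:
  (1) 0 + 16 = 16 ✓
  (2) 16 > 0 ✓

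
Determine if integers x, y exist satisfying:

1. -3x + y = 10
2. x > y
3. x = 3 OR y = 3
No

The full constraint system is jointly infeasible over the integers. Each constraint and what it forces:

  - -3x + y = 10: is a linear equation tying the variables together
  - x > y: bounds one variable relative to another variable
  - x = 3 OR y = 3: forces a choice: either x = 3 or y = 3

Split on the disjunction (x = 3 OR y = 3):
  • If x = 3: the equation forces y = 19, giving (x, y) = (3, 19), which violates x > y.
  • If y = 3: with y = 3, every remaining term of the linear equation is divisible by 3, so the left side is ≡ 0 (mod 3); but the right side 7 ≡ 1 (mod 3). No integers can satisfy it.
Both branches are infeasible, so the system has no integer solution.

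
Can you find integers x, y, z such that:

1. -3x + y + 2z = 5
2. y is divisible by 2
Yes

Take x = -1, y = 2, z = 0. Substituting into each constraint:
  (1) -3(-1) + 2 + 2(0) = 5 ✓
  (2) 2 = 2 × 1, remainder 0 ✓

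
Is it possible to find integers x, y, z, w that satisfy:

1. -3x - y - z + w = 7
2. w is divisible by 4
Yes

Take x = -3, y = 0, z = 2, w = 0. Substituting into each constraint:
  (1) -3(-3) + 0 + (-2) + 0 = 7 ✓
  (2) 0 = 4 × 0, remainder 0 ✓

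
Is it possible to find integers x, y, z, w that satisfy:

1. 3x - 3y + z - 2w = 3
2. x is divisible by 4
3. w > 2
Yes

Take x = 0, y = -3, z = 0, w = 3. Substituting into each constraint:
  (1) 3(0) - 3(-3) + 0 - 2(3) = 3 ✓
  (2) 0 = 4 × 0, remainder 0 ✓
  (3) 3 > 2 ✓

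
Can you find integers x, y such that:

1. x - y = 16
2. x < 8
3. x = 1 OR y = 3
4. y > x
No

A contradictory subset is {x - y = 16, y > x}. No integer assignment can satisfy these jointly:

  - x - y = 16: is a linear equation tying the variables together
  - y > x: bounds one variable relative to another variable

From the equation, x − y = 16, i.e. y − x = -16; but y > x requires y − x ≥ 1. Contradiction.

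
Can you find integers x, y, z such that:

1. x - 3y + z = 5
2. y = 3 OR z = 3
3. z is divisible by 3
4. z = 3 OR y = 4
Yes

Take x = 2, y = 0, z = 3. Substituting into each constraint:
  (1) 2 - 3(0) + 3 = 5 ✓
  (2) z = 3, target 3 ✓ (second branch holds)
  (3) 3 = 3 × 1, remainder 0 ✓
  (4) z = 3, target 3 ✓ (first branch holds)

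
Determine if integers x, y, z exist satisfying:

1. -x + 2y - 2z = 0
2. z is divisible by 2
Yes

Take x = 0, y = 0, z = 0. Substituting into each constraint:
  (1) 0 + 2(0) - 2(0) = 0 ✓
  (2) 0 = 2 × 0, remainder 0 ✓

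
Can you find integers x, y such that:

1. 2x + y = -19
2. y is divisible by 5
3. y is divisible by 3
Yes

Take x = 13, y = -45. Substituting into each constraint:
  (1) 2(13) + (-45) = -19 ✓
  (2) -45 = 5 × -9, remainder 0 ✓
  (3) -45 = 3 × -15, remainder 0 ✓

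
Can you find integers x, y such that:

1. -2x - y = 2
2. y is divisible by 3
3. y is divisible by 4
Yes

Take x = -1, y = 0. Substituting into each constraint:
  (1) -2(-1) + 0 = 2 ✓
  (2) 0 = 3 × 0, remainder 0 ✓
  (3) 0 = 4 × 0, remainder 0 ✓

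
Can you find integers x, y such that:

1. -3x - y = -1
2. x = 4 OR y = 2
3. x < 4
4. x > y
No

The full constraint system is jointly infeasible over the integers. Each constraint and what it forces:

  - -3x - y = -1: is a linear equation tying the variables together
  - x = 4 OR y = 2: forces a choice: either x = 4 or y = 2
  - x < 4: bounds one variable relative to a constant
  - x > y: bounds one variable relative to another variable

Split on the disjunction (x = 4 OR y = 2):
  • If x = 4: this contradicts the bound x ≤ 3.
  • If y = 2: with y = 2, every remaining term of the linear equation is divisible by 3, so the left side is ≡ 0 (mod 3); but the right side 1 ≡ 1 (mod 3). No integers can satisfy it.
Both branches are infeasible, so the system has no integer solution.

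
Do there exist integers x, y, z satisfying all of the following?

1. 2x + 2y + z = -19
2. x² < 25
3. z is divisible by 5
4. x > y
Yes

Take x = 2, y = 1, z = -25. Substituting into each constraint:
  (1) 2(2) + 2(1) + (-25) = -19 ✓
  (2) x² = (2)² = 4, and 4 < 25 ✓
  (3) -25 = 5 × -5, remainder 0 ✓
  (4) 2 > 1 ✓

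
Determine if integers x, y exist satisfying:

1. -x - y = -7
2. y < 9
Yes

Take x = 7, y = 0. Substituting into each constraint:
  (1) (-7) + 0 = -7 ✓
  (2) 0 < 9 ✓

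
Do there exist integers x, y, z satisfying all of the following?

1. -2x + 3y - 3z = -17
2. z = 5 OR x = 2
Yes

Take x = 1, y = 0, z = 5. Substituting into each constraint:
  (1) -2(1) + 3(0) - 3(5) = -17 ✓
  (2) z = 5, target 5 ✓ (first branch holds)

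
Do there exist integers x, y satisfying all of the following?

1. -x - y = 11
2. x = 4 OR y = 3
Yes

Take x = 4, y = -15. Substituting into each constraint:
  (1) (-4) + 15 = 11 ✓
  (2) x = 4, target 4 ✓ (first branch holds)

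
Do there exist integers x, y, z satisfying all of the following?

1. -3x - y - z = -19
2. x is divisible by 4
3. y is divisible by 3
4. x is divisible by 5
Yes

Take x = 0, y = 0, z = 19. Substituting into each constraint:
  (1) -3(0) + 0 + (-19) = -19 ✓
  (2) 0 = 4 × 0, remainder 0 ✓
  (3) 0 = 3 × 0, remainder 0 ✓
  (4) 0 = 5 × 0, remainder 0 ✓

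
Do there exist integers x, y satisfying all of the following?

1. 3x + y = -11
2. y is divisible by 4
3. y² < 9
No

The full constraint system is jointly infeasible over the integers. Each constraint and what it forces:

  - 3x + y = -11: is a linear equation tying the variables together
  - y is divisible by 4: restricts y to multiples of 4
  - y² < 9: restricts y to |y| ≤ 2

The bounds confine y to {0} with 4 | y. For each value, substitute into the equation:
  • y = 0: the equation gives 3x = -11, so x would not be an integer.
Every case fails, so no integer solution exists.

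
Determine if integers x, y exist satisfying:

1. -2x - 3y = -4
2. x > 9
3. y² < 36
No

The full constraint system is jointly infeasible over the integers. Each constraint and what it forces:

  - -2x - 3y = -4: is a linear equation tying the variables together
  - x > 9: bounds one variable relative to a constant
  - y² < 36: restricts y to |y| ≤ 5

Range argument: with x ∈ [10, ∞], y ∈ [-5, 5], the left side of the equation is at most -5, but the right side is -4 > -5. No integer solution exists.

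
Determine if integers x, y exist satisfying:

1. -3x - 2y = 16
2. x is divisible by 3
Yes

Take x = 0, y = -8. Substituting into each constraint:
  (1) -3(0) - 2(-8) = 16 ✓
  (2) 0 = 3 × 0, remainder 0 ✓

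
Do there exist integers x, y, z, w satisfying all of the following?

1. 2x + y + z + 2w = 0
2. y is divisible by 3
Yes

Take x = 0, y = 0, z = 0, w = 0. Substituting into each constraint:
  (1) 2(0) + 0 + 0 + 2(0) = 0 ✓
  (2) 0 = 3 × 0, remainder 0 ✓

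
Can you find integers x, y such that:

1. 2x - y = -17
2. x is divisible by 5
Yes

Take x = 0, y = 17. Substituting into each constraint:
  (1) 2(0) + (-17) = -17 ✓
  (2) 0 = 5 × 0, remainder 0 ✓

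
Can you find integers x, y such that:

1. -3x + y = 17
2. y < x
Yes

Take x = -9, y = -10. Substituting into each constraint:
  (1) -3(-9) + (-10) = 17 ✓
  (2) -10 < -9 ✓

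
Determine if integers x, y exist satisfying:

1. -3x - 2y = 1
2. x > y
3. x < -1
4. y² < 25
No

A contradictory subset is {-3x - 2y = 1, x > y, x < -1}. No integer assignment can satisfy these jointly:

  - -3x - 2y = 1: is a linear equation tying the variables together
  - x > y: bounds one variable relative to another variable
  - x < -1: bounds one variable relative to a constant

Propagating the comparison: y < x and x ≤ -2 give y ≤ -3. Range argument: with x ∈ [−∞, -2], y ∈ [−∞, -3], the left side of the equation is at least 12, but the right side is 1 < 12. No integer solution exists.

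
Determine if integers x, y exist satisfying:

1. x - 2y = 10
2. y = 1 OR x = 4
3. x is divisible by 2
Yes

Take x = 12, y = 1. Substituting into each constraint:
  (1) 12 - 2(1) = 10 ✓
  (2) y = 1, target 1 ✓ (first branch holds)
  (3) 12 = 2 × 6, remainder 0 ✓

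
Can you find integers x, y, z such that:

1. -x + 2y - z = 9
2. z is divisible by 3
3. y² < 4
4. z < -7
Yes

Take x = 2, y = 1, z = -9. Substituting into each constraint:
  (1) (-2) + 2(1) + 9 = 9 ✓
  (2) -9 = 3 × -3, remainder 0 ✓
  (3) y² = (1)² = 1, and 1 < 4 ✓
  (4) -9 < -7 ✓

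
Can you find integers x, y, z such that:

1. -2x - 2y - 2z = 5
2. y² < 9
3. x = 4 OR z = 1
No

Even the single constraint (-2x - 2y - 2z = 5) is infeasible over the integers.

  - -2x - 2y - 2z = 5: every term on the left is divisible by 2, so the LHS ≡ 0 (mod 2), but the RHS 5 is not — no integer solution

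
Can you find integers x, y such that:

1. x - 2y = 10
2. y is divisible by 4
Yes

Take x = 10, y = 0. Substituting into each constraint:
  (1) 10 - 2(0) = 10 ✓
  (2) 0 = 4 × 0, remainder 0 ✓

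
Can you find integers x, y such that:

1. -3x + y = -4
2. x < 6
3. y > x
Yes

Take x = 3, y = 5. Substituting into each constraint:
  (1) -3(3) + 5 = -4 ✓
  (2) 3 < 6 ✓
  (3) 5 > 3 ✓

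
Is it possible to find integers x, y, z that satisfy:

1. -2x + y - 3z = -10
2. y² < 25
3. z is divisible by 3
Yes

Take x = 5, y = 0, z = 0. Substituting into each constraint:
  (1) -2(5) + 0 - 3(0) = -10 ✓
  (2) y² = (0)² = 0, and 0 < 25 ✓
  (3) 0 = 3 × 0, remainder 0 ✓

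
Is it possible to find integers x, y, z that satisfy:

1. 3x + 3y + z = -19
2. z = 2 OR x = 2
Yes

Take x = 3, y = -10, z = 2. Substituting into each constraint:
  (1) 3(3) + 3(-10) + 2 = -19 ✓
  (2) z = 2, target 2 ✓ (first branch holds)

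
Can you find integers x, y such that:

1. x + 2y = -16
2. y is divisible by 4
Yes

Take x = -16, y = 0. Substituting into each constraint:
  (1) (-16) + 2(0) = -16 ✓
  (2) 0 = 4 × 0, remainder 0 ✓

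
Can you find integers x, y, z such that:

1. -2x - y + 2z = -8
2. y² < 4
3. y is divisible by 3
Yes

Take x = 4, y = 0, z = 0. Substituting into each constraint:
  (1) -2(4) + 0 + 2(0) = -8 ✓
  (2) y² = (0)² = 0, and 0 < 4 ✓
  (3) 0 = 3 × 0, remainder 0 ✓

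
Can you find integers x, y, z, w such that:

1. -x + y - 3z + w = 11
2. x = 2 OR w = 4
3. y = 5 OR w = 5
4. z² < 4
Yes

Take x = 1, y = 5, z = -1, w = 4. Substituting into each constraint:
  (1) (-1) + 5 - 3(-1) + 4 = 11 ✓
  (2) w = 4, target 4 ✓ (second branch holds)
  (3) y = 5, target 5 ✓ (first branch holds)
  (4) z² = (-1)² = 1, and 1 < 4 ✓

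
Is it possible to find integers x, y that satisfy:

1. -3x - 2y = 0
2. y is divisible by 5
Yes

Take x = 0, y = 0. Substituting into each constraint:
  (1) -3(0) - 2(0) = 0 ✓
  (2) 0 = 5 × 0, remainder 0 ✓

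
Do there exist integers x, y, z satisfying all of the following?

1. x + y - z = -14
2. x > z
Yes

Take x = 0, y = -15, z = -1. Substituting into each constraint:
  (1) 0 + (-15) + 1 = -14 ✓
  (2) 0 > -1 ✓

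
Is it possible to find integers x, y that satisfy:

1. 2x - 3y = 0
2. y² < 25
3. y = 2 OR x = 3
Yes

Take x = 3, y = 2. Substituting into each constraint:
  (1) 2(3) - 3(2) = 0 ✓
  (2) y² = (2)² = 4, and 4 < 25 ✓
  (3) y = 2, target 2 ✓ (first branch holds)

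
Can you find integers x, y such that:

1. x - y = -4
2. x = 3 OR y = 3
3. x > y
No

A contradictory subset is {x - y = -4, x > y}. No integer assignment can satisfy these jointly:

  - x - y = -4: is a linear equation tying the variables together
  - x > y: bounds one variable relative to another variable

From the equation, x − y = -4, i.e. x − y = -4; but x > y requires x − y ≥ 1. Contradiction.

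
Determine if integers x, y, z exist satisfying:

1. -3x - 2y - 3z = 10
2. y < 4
Yes

Take x = -4, y = 1, z = 0. Substituting into each constraint:
  (1) -3(-4) - 2(1) - 3(0) = 10 ✓
  (2) 1 < 4 ✓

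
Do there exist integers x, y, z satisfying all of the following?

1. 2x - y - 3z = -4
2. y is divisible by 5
Yes

Take x = -2, y = 0, z = 0. Substituting into each constraint:
  (1) 2(-2) + 0 - 3(0) = -4 ✓
  (2) 0 = 5 × 0, remainder 0 ✓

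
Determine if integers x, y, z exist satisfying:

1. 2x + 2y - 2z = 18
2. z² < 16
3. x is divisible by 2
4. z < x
Yes

Take x = 0, y = 8, z = -1. Substituting into each constraint:
  (1) 2(0) + 2(8) - 2(-1) = 18 ✓
  (2) z² = (-1)² = 1, and 1 < 16 ✓
  (3) 0 = 2 × 0, remainder 0 ✓
  (4) -1 < 0 ✓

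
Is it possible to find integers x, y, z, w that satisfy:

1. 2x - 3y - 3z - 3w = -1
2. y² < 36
Yes

Take x = 1, y = 0, z = 1, w = 0. Substituting into each constraint:
  (1) 2(1) - 3(0) - 3(1) - 3(0) = -1 ✓
  (2) y² = (0)² = 0, and 0 < 36 ✓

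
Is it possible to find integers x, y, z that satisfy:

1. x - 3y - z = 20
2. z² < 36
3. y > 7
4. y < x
Yes

Take x = 44, y = 8, z = 0. Substituting into each constraint:
  (1) 44 - 3(8) + 0 = 20 ✓
  (2) z² = (0)² = 0, and 0 < 36 ✓
  (3) 8 > 7 ✓
  (4) 8 < 44 ✓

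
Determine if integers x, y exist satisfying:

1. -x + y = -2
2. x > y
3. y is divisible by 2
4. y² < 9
Yes

Take x = 2, y = 0. Substituting into each constraint:
  (1) (-2) + 0 = -2 ✓
  (2) 2 > 0 ✓
  (3) 0 = 2 × 0, remainder 0 ✓
  (4) y² = (0)² = 0, and 0 < 9 ✓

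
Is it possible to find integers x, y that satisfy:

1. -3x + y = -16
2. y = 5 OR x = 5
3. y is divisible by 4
No

The full constraint system is jointly infeasible over the integers. Each constraint and what it forces:

  - -3x + y = -16: is a linear equation tying the variables together
  - y = 5 OR x = 5: forces a choice: either y = 5 or x = 5
  - y is divisible by 4: restricts y to multiples of 4

Split on the disjunction (y = 5 OR x = 5):
  • If y = 5: this contradicts the divisibility constraint — 5 is not a multiple of 4.
  • If x = 5: with x = 5, writing y = 4y', every remaining term of the linear equation is divisible by 4, so the left side is ≡ 0 (mod 4); but the right side -1 ≡ 3 (mod 4). No integers can satisfy it.
Both branches are infeasible, so the system has no integer solution.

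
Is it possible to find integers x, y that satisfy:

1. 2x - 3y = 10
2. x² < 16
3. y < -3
Yes

Take x = -1, y = -4. Substituting into each constraint:
  (1) 2(-1) - 3(-4) = 10 ✓
  (2) x² = (-1)² = 1, and 1 < 16 ✓
  (3) -4 < -3 ✓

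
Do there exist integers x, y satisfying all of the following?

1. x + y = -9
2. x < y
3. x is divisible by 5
Yes

Take x = -5, y = -4. Substituting into each constraint:
  (1) (-5) + (-4) = -9 ✓
  (2) -5 < -4 ✓
  (3) -5 = 5 × -1, remainder 0 ✓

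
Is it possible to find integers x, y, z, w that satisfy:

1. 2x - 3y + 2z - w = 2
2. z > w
Yes

Take x = 2, y = 1, z = 0, w = -1. Substituting into each constraint:
  (1) 2(2) - 3(1) + 2(0) + 1 = 2 ✓
  (2) 0 > -1 ✓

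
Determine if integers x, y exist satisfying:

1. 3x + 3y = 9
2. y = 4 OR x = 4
Yes

Take x = -1, y = 4. Substituting into each constraint:
  (1) 3(-1) + 3(4) = 9 ✓
  (2) y = 4, target 4 ✓ (first branch holds)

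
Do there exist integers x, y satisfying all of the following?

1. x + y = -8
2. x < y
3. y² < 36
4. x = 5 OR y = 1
Yes

Take x = -9, y = 1. Substituting into each constraint:
  (1) (-9) + 1 = -8 ✓
  (2) -9 < 1 ✓
  (3) y² = (1)² = 1, and 1 < 36 ✓
  (4) y = 1, target 1 ✓ (second branch holds)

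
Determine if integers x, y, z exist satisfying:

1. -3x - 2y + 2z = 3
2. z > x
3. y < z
Yes

Take x = 1, y = -1, z = 2. Substituting into each constraint:
  (1) -3(1) - 2(-1) + 2(2) = 3 ✓
  (2) 2 > 1 ✓
  (3) -1 < 2 ✓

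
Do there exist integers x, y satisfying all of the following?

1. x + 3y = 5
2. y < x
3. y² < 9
Yes

Take x = 2, y = 1. Substituting into each constraint:
  (1) 2 + 3(1) = 5 ✓
  (2) 1 < 2 ✓
  (3) y² = (1)² = 1, and 1 < 9 ✓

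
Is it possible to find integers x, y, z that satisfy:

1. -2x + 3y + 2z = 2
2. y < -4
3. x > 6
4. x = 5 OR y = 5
No

A contradictory subset is {y < -4, x > 6, x = 5 OR y = 5}. No integer assignment can satisfy these jointly:

  - y < -4: bounds one variable relative to a constant
  - x > 6: bounds one variable relative to a constant
  - x = 5 OR y = 5: forces a choice: either x = 5 or y = 5

Split on the disjunction (x = 5 OR y = 5):
  • If x = 5: this contradicts the bound x ≥ 7.
  • If y = 5: this contradicts the bound y ≤ -5.
Both branches are infeasible, so the system has no integer solution.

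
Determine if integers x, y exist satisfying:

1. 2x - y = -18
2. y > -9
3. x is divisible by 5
Yes

Take x = 0, y = 18. Substituting into each constraint:
  (1) 2(0) + (-18) = -18 ✓
  (2) 18 > -9 ✓
  (3) 0 = 5 × 0, remainder 0 ✓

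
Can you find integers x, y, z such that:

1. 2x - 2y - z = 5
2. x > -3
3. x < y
Yes

Take x = 0, y = 1, z = -7. Substituting into each constraint:
  (1) 2(0) - 2(1) + 7 = 5 ✓
  (2) 0 > -3 ✓
  (3) 0 < 1 ✓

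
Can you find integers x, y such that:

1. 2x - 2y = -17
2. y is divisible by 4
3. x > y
No

Even the single constraint (2x - 2y = -17) is infeasible over the integers.

  - 2x - 2y = -17: every term on the left is divisible by 2, so the LHS ≡ 0 (mod 2), but the RHS -17 is not — no integer solution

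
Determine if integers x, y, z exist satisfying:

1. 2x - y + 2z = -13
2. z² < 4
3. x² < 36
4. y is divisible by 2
No

A contradictory subset is {2x - y + 2z = -13, y is divisible by 2}. No integer assignment can satisfy these jointly:

  - 2x - y + 2z = -13: is a linear equation tying the variables together
  - y is divisible by 2: restricts y to multiples of 2

Modular obstruction: writing y = 2y', every remaining term of the linear equation is divisible by 2, so the left side is ≡ 0 (mod 2); but the right side -13 ≡ 1 (mod 2). No integers can satisfy it.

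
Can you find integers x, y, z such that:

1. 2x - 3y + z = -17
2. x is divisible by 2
Yes

Take x = 0, y = 0, z = -17. Substituting into each constraint:
  (1) 2(0) - 3(0) + (-17) = -17 ✓
  (2) 0 = 2 × 0, remainder 0 ✓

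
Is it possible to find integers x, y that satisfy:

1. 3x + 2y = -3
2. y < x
Yes

Take x = 1, y = -3. Substituting into each constraint:
  (1) 3(1) + 2(-3) = -3 ✓
  (2) -3 < 1 ✓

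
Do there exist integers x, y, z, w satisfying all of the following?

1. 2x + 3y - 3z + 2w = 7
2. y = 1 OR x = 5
Yes

Take x = 2, y = 1, z = 0, w = 0. Substituting into each constraint:
  (1) 2(2) + 3(1) - 3(0) + 2(0) = 7 ✓
  (2) y = 1, target 1 ✓ (first branch holds)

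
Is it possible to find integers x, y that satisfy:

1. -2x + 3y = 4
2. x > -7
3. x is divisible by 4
Yes

Take x = 4, y = 4. Substituting into each constraint:
  (1) -2(4) + 3(4) = 4 ✓
  (2) 4 > -7 ✓
  (3) 4 = 4 × 1, remainder 0 ✓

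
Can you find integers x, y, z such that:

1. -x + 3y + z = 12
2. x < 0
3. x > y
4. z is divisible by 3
Yes

Take x = -3, y = -4, z = 21. Substituting into each constraint:
  (1) 3 + 3(-4) + 21 = 12 ✓
  (2) -3 < 0 ✓
  (3) -3 > -4 ✓
  (4) 21 = 3 × 7, remainder 0 ✓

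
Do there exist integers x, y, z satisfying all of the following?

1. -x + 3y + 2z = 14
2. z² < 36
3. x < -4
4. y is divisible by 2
Yes

Take x = -14, y = 0, z = 0. Substituting into each constraint:
  (1) 14 + 3(0) + 2(0) = 14 ✓
  (2) z² = (0)² = 0, and 0 < 36 ✓
  (3) -14 < -4 ✓
  (4) 0 = 2 × 0, remainder 0 ✓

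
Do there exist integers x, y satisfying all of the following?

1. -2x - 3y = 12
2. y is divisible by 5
Yes

Take x = -6, y = 0. Substituting into each constraint:
  (1) -2(-6) - 3(0) = 12 ✓
  (2) 0 = 5 × 0, remainder 0 ✓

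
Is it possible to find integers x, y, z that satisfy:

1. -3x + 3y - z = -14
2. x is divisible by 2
Yes

Take x = 0, y = -4, z = 2. Substituting into each constraint:
  (1) -3(0) + 3(-4) + (-2) = -14 ✓
  (2) 0 = 2 × 0, remainder 0 ✓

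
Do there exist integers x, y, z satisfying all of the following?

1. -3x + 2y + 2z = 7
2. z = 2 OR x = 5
Yes

Take x = 1, y = 3, z = 2. Substituting into each constraint:
  (1) -3(1) + 2(3) + 2(2) = 7 ✓
  (2) z = 2, target 2 ✓ (first branch holds)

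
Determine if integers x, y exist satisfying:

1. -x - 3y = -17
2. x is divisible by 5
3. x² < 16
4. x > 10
No

A contradictory subset is {x² < 16, x > 10}. No integer assignment can satisfy these jointly:

  - x² < 16: restricts x to |x| ≤ 3
  - x > 10: bounds one variable relative to a constant

Direct contradiction: the bounds on x require x ≥ 11 and x ≤ 3 simultaneously, which is empty.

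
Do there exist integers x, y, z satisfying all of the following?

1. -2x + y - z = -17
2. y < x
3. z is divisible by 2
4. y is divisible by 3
Yes

Take x = 8, y = -3, z = -2. Substituting into each constraint:
  (1) -2(8) + (-3) + 2 = -17 ✓
  (2) -3 < 8 ✓
  (3) -2 = 2 × -1, remainder 0 ✓
  (4) -3 = 3 × -1, remainder 0 ✓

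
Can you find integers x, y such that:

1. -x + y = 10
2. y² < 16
Yes

Take x = -10, y = 0. Substituting into each constraint:
  (1) 10 + 0 = 10 ✓
  (2) y² = (0)² = 0, and 0 < 16 ✓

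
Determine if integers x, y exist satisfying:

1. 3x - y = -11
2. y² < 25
Yes

Take x = -4, y = -1. Substituting into each constraint:
  (1) 3(-4) + 1 = -11 ✓
  (2) y² = (-1)² = 1, and 1 < 25 ✓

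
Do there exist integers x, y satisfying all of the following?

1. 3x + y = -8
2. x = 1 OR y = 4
Yes

Take x = -4, y = 4. Substituting into each constraint:
  (1) 3(-4) + 4 = -8 ✓
  (2) y = 4, target 4 ✓ (second branch holds)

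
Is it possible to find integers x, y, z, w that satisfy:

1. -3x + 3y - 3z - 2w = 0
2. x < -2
Yes

Take x = -3, y = 0, z = 1, w = 3. Substituting into each constraint:
  (1) -3(-3) + 3(0) - 3(1) - 2(3) = 0 ✓
  (2) -3 < -2 ✓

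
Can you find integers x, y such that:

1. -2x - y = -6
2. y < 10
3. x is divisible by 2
Yes

Take x = 0, y = 6. Substituting into each constraint:
  (1) -2(0) + (-6) = -6 ✓
  (2) 6 < 10 ✓
  (3) 0 = 2 × 0, remainder 0 ✓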